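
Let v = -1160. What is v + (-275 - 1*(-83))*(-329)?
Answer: 62008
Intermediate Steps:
v + (-275 - 1*(-83))*(-329) = -1160 + (-275 - 1*(-83))*(-329) = -1160 + (-275 + 83)*(-329) = -1160 - 192*(-329) = -1160 + 63168 = 62008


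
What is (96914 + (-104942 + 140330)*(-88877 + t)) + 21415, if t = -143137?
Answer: -8210393103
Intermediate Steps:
(96914 + (-104942 + 140330)*(-88877 + t)) + 21415 = (96914 + (-104942 + 140330)*(-88877 - 143137)) + 21415 = (96914 + 35388*(-232014)) + 21415 = (96914 - 8210511432) + 21415 = -8210414518 + 21415 = -8210393103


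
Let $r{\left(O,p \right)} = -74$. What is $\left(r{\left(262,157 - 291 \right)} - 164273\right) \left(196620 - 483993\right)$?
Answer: $47228890431$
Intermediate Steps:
$\left(r{\left(262,157 - 291 \right)} - 164273\right) \left(196620 - 483993\right) = \left(-74 - 164273\right) \left(196620 - 483993\right) = \left(-164347\right) \left(-287373\right) = 47228890431$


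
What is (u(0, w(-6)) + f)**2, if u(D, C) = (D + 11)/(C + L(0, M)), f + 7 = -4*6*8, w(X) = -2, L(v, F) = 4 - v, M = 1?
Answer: 149769/4 ≈ 37442.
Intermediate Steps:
f = -199 (f = -7 - 4*6*8 = -7 - 24*8 = -7 - 192 = -199)
u(D, C) = (11 + D)/(4 + C) (u(D, C) = (D + 11)/(C + (4 - 1*0)) = (11 + D)/(C + (4 + 0)) = (11 + D)/(C + 4) = (11 + D)/(4 + C))
(u(0, w(-6)) + f)**2 = ((11 + 0)/(4 - 2) - 199)**2 = (11/2 - 199)**2 = (-387/2)**2 = 149769/4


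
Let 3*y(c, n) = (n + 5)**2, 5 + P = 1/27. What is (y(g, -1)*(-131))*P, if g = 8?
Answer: 280864/81 ≈ 3467.5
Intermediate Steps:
P = -134/27 (P = -5 + 1/27 = -134/27 ≈ -4.9630)
y(c, n) = (5 + n)**2/3 (y(c, n) = (n + 5)**2/3 = (5 + n)**2/3)
(y(g, -1)*(-131))*P = (((5 - 1)**2/3)*(-131))*(-134/27) = (((1/3)*4**2)*(-131))*(-134/27) = (((1/3)*16)*(-131))*(-134/27) = ((16/3)*(-131))*(-134/27) = -2096/3*(-134/27) = 280864/81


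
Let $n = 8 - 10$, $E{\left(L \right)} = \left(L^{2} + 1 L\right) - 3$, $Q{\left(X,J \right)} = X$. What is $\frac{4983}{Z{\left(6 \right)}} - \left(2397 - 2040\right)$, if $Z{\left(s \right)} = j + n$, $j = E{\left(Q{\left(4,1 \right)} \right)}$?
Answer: $- \frac{124}{5} \approx -24.8$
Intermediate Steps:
$E{\left(L \right)} = -3 + L + L^{2}$ ($E{\left(L \right)} = \left(L^{2} + L\right) - 3 = \left(L + L^{2}\right) - 3 = -3 + L + L^{2}$)
$n = -2$ ($n = 8 - 10 = -2$)
$j = 17$ ($j = -3 + 4 + 4^{2} = -3 + 4 + 16 = 17$)
$Z{\left(s \right)} = 15$ ($Z{\left(s \right)} = 17 - 2 = 15$)
$\frac{4983}{Z{\left(6 \right)}} - \left(2397 - 2040\right) = \frac{4983}{15} - \left(2397 - 2040\right) = 4983 \cdot \frac{1}{15} - \left(2397 - 2040\right) = \frac{1661}{5} - 357 = - \frac{124}{5}$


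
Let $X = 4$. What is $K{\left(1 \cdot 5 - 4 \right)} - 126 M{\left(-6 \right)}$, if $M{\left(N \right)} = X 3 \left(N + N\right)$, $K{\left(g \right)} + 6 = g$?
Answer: $18139$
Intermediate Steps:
$K{\left(g \right)} = -6 + g$
$M{\left(N \right)} = 24 N$ ($M{\left(N \right)} = 4 \cdot 3 \left(N + N\right) = 4 \cdot 3 \cdot 2 N = 4 \cdot 6 N = 24 N$)
$K{\left(1 \cdot 5 - 4 \right)} - 126 M{\left(-6 \right)} = \left(-6 + \left(1 \cdot 5 - 4\right)\right) - 126 \cdot 24 \left(-6\right) = \left(-6 + \left(5 - 4\right)\right) - -18144 = \left(-6 + 1\right) + 18144 = -5 + 18144 = 18139$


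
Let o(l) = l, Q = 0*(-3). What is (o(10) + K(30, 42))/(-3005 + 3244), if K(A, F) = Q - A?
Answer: -20/239 ≈ -0.083682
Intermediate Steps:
Q = 0
K(A, F) = -A (K(A, F) = 0 - A = -A)
(o(10) + K(30, 42))/(-3005 + 3244) = (10 - 1*30)/(-3005 + 3244) = (10 - 30)/239 = -20*1/239 = -20/239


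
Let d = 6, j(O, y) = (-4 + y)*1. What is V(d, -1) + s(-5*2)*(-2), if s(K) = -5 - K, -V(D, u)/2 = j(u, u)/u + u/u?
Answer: -22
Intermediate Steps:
j(O, y) = -4 + y
V(D, u) = -2 - 2*(-4 + u)/u (V(D, u) = -2*((-4 + u)/u + u/u) = -2*((-4 + u)/u + 1) = -2*(1 + (-4 + u)/u) = -2 - 2*(-4 + u)/u)
V(d, -1) + s(-5*2)*(-2) = (-4 + 8/(-1)) + (-5 - (-5)*2)*(-2) = (-4 + 8*(-1)) + (-5 - 1*(-10))*(-2) = (-4 - 8) + (-5 + 10)*(-2) = -12 + 5*(-2) = -12 - 10 = -22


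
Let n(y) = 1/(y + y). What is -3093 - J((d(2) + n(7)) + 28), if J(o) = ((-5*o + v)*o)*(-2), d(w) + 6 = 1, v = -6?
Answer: -851891/98 ≈ -8692.8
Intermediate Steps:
n(y) = 1/(2*y)
d(w) = -5 (d(w) = -6 + 1 = -5)
J(o) = -2*o*(-6 - 5*o) (J(o) = ((-5*o - 6)*o)*(-2) = ((-6 - 5*o)*o)*(-2) = (o*(-6 - 5*o))*(-2) = -2*o*(-6 - 5*o))
-3093 - J((d(2) + n(7)) + 28) = -3093 - 2*((-5 + (½)/7) + 28)*(6 + 5*((-5 + (½)/7) + 28)) = -3093 - 2*((-5 + (½)*(⅐)) + 28)*(6 + 5*((-5 + (½)*(⅐)) + 28)) = -3093 - 2*((-5 + 1/14) + 28)*(6 + 5*((-5 + 1/14) + 28)) = -3093 - 2*(-69/14 + 28)*(6 + 5*(-69/14 + 28)) = -3093 - 2*323*(6 + 5*(323/14))/14 = -3093 - 2*323*(6 + 1615/14)/14 = -3093 - 2*323*1699/(14*14) = -3093 - 1*548777/98 = -3093 - 548777/98 = -851891/98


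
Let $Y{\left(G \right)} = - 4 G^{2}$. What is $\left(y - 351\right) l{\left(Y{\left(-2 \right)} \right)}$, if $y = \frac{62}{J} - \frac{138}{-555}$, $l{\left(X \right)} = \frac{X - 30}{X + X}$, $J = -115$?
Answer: $- \frac{1494741}{2960} \approx -504.98$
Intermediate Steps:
$l{\left(X \right)} = \frac{-30 + X}{2 X}$
$y = - \frac{1236}{4255}$ ($y = \frac{62}{-115} - \frac{138}{-555} = 62 \left(- \frac{1}{115}\right) - - \frac{46}{185} = - \frac{62}{115} + \frac{46}{185} = - \frac{1236}{4255} \approx -0.29048$)
$\left(y - 351\right) l{\left(Y{\left(-2 \right)} \right)} = \left(- \frac{1236}{4255} - 351\right) \frac{-30 - 4 \left(-2\right)^{2}}{2 \left(- 4 \left(-2\right)^{2}\right)} = - \frac{1494741 \frac{-30 - 16}{2 \left(\left(-4\right) 4\right)}}{4255} = - \frac{1494741 \frac{-30 - 16}{2 \left(-16\right)}}{4255} = - \frac{1494741 \cdot \frac{1}{2} \left(- \frac{1}{16}\right) \left(-46\right)}{4255} = \left(- \frac{1494741}{4255}\right) \frac{23}{16} = - \frac{1494741}{2960}$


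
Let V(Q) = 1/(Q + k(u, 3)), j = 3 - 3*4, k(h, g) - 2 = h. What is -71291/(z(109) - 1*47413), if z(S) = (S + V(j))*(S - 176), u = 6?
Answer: 71291/54649 ≈ 1.3045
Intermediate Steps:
k(h, g) = 2 + h
j = -9 (j = 3 - 12 = -9)
V(Q) = 1/(8 + Q) (V(Q) = 1/(Q + (2 + 6)) = 1/(Q + 8) = 1/(8 + Q))
z(S) = (-1 + S)*(-176 + S) (z(S) = (S + 1/(8 - 9))*(S - 176) = (S + 1/(-1))*(-176 + S) = (S - 1)*(-176 + S) = (-1 + S)*(-176 + S))
-71291/(z(109) - 1*47413) = -71291/((176 + 109**2 - 177*109) - 1*47413) = -71291/((176 + 11881 - 19293) - 47413) = -71291/(-7236 - 47413) = -71291/(-54649) = -71291*(-1/54649) = 71291/54649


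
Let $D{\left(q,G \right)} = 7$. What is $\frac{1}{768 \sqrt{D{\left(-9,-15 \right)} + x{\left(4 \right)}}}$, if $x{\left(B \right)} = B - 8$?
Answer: $\frac{\sqrt{3}}{2304} \approx 0.00075176$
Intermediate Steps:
$x{\left(B \right)} = -8 + B$
$\frac{1}{768 \sqrt{D{\left(-9,-15 \right)} + x{\left(4 \right)}}} = \frac{1}{768 \sqrt{7 + \left(-8 + 4\right)}} = \frac{1}{768 \sqrt{7 - 4}} = \frac{1}{768 \sqrt{3}} = \frac{\frac{1}{3} \sqrt{3}}{768} = \frac{\sqrt{3}}{2304}$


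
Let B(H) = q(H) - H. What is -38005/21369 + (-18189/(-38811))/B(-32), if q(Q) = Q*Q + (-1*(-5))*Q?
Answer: -25906316089/14570580864 ≈ -1.7780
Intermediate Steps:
q(Q) = Q² + 5*Q
B(H) = -H + H*(5 + H) (B(H) = H*(5 + H) - H = -H + H*(5 + H))
-38005/21369 + (-18189/(-38811))/B(-32) = -38005/21369 + (-18189/(-38811))/((-32*(4 - 32))) = -38005*1/21369 + (-18189*(-1/38811))/((-32*(-28))) = -38005/21369 + (6063/12937)/896 = -38005/21369 + (6063/12937)*(1/896) = -38005/21369 + 6063/11591552 = -25906316089/14570580864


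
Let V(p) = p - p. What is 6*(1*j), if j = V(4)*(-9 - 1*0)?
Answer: 0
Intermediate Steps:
V(p) = 0
j = 0 (j = 0*(-9 - 1*0) = 0*(-9 + 0) = 0*(-9) = 0)
6*(1*j) = 6*(1*0) = 6*0 = 0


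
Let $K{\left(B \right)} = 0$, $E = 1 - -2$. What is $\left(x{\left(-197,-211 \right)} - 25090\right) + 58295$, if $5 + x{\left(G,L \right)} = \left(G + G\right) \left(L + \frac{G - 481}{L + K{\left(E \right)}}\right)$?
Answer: $\frac{24279342}{211} \approx 1.1507 \cdot 10^{5}$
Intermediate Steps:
$E = 3$ ($E = 1 + 2 = 3$)
$x{\left(G,L \right)} = -5 + 2 G \left(L + \frac{-481 + G}{L}\right)$ ($x{\left(G,L \right)} = -5 + \left(G + G\right) \left(L + \frac{G - 481}{L + 0}\right) = -5 + 2 G \left(L + \frac{-481 + G}{L}\right)$)
$\left(x{\left(-197,-211 \right)} - 25090\right) + 58295 = \left(\left(-5 - - \frac{189514}{-211} + 2 \left(-197\right) \left(-211\right) + \frac{2 \left(-197\right)^{2}}{-211}\right) - 25090\right) + 58295 = \left(\left(-5 - \left(-189514\right) \left(- \frac{1}{211}\right) + 83134 + 2 \cdot 38809 \left(- \frac{1}{211}\right)\right) - 25090\right) + 58295 = \left(\left(-5 - \frac{189514}{211} + 83134 - \frac{77618}{211}\right) - 25090\right) + 58295 = \left(\frac{17273087}{211} - 25090\right) + 58295 = \frac{11979097}{211} + 58295 = \frac{24279342}{211}$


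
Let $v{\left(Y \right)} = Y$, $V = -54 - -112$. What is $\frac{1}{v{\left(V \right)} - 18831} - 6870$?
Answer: $- \frac{128970511}{18773} \approx -6870.0$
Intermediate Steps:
$V = 58$ ($V = -54 + 112 = 58$)
$\frac{1}{v{\left(V \right)} - 18831} - 6870 = \frac{1}{58 - 18831} - 6870 = \frac{1}{-18773} - 6870 = - \frac{1}{18773} - 6870 = - \frac{128970511}{18773}$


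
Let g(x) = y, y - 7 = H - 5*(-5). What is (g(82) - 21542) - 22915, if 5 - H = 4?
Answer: -44424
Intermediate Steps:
H = 1 (H = 5 - 1*4 = 5 - 4 = 1)
y = 33 (y = 7 + (1 - 5*(-5)) = 7 + (1 + 25) = 7 + 26 = 33)
g(x) = 33
(g(82) - 21542) - 22915 = (33 - 21542) - 22915 = -21509 - 22915 = -44424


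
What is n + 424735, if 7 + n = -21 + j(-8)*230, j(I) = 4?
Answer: 425627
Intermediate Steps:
n = 892 (n = -7 + (-21 + 4*230) = -7 + (-21 + 920) = -7 + 899 = 892)
n + 424735 = 892 + 424735 = 425627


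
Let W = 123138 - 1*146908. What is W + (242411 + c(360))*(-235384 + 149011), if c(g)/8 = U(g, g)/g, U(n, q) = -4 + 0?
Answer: -104688906977/5 ≈ -2.0938e+10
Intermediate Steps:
U(n, q) = -4
c(g) = -32/g (c(g) = 8*(-4/g) = -32/g)
W = -23770 (W = 123138 - 146908 = -23770)
W + (242411 + c(360))*(-235384 + 149011) = -23770 + (242411 - 32/360)*(-235384 + 149011) = -23770 + (242411 - 32*1/360)*(-86373) = -23770 + (242411 - 4/45)*(-86373) = -23770 + (10908491/45)*(-86373) = -23770 - 104688788127/5 = -104688906977/5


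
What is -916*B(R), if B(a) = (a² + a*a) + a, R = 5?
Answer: -50380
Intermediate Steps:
B(a) = a + 2*a² (B(a) = (a² + a²) + a = 2*a² + a = a + 2*a²)
-916*B(R) = -4580*(1 + 2*5) = -4580*(1 + 10) = -4580*11 = -916*55 = -50380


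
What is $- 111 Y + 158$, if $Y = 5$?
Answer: $-397$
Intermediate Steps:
$- 111 Y + 158 = \left(-111\right) 5 + 158 = -555 + 158 = -397$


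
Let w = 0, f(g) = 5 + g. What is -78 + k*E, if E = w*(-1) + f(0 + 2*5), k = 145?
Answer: 2097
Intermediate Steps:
E = 15 (E = 0*(-1) + (5 + (0 + 2*5)) = 0 + (5 + (0 + 10)) = 0 + (5 + 10) = 0 + 15 = 15)
-78 + k*E = -78 + 145*15 = -78 + 2175 = 2097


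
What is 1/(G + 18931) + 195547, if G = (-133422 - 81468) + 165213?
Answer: 6012288061/30746 ≈ 1.9555e+5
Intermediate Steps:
G = -49677 (G = -214890 + 165213 = -49677)
1/(G + 18931) + 195547 = 1/(-49677 + 18931) + 195547 = 1/(-30746) + 195547 = -1/30746 + 195547 = 6012288061/30746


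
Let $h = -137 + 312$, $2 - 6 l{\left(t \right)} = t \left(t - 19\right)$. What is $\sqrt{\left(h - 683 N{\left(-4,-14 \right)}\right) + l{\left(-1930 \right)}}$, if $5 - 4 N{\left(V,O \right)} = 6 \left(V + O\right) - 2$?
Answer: $\frac{i \sqrt{2585557}}{2} \approx 803.98 i$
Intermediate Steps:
$N{\left(V,O \right)} = \frac{7}{4} - \frac{3 O}{2} - \frac{3 V}{2}$ ($N{\left(V,O \right)} = \frac{5}{4} - \frac{6 \left(V + O\right) - 2}{4} = \frac{5}{4} - \frac{6 \left(O + V\right) - 2}{4} = \frac{5}{4} - \frac{\left(6 O + 6 V\right) - 2}{4} = \frac{5}{4} - \frac{-2 + 6 O + 6 V}{4} = \frac{5}{4} - \left(- \frac{1}{2} + \frac{3 O}{2} + \frac{3 V}{2}\right) = \frac{7}{4} - \frac{3 O}{2} - \frac{3 V}{2}$)
$l{\left(t \right)} = \frac{1}{3} - \frac{t \left(-19 + t\right)}{6}$ ($l{\left(t \right)} = \frac{1}{3} - \frac{t \left(t - 19\right)}{6} = \frac{1}{3} - \frac{t \left(-19 + t\right)}{6}$)
$h = 175$
$\sqrt{\left(h - 683 N{\left(-4,-14 \right)}\right) + l{\left(-1930 \right)}} = \sqrt{\left(175 - 683 \left(\frac{7}{4} - -21 - -6\right)\right) + \left(\frac{1}{3} - \frac{\left(-1930\right)^{2}}{6} + \frac{19}{6} \left(-1930\right)\right)} = \sqrt{\left(175 - 683 \left(\frac{7}{4} + 21 + 6\right)\right) - 626928} = \sqrt{\left(175 - \frac{78545}{4}\right) - 626928} = \sqrt{- \frac{77845}{4} - 626928} = \sqrt{- \frac{2585557}{4}} = \frac{i \sqrt{2585557}}{2}$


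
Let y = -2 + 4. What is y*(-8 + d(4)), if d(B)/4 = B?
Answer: 16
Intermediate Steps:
y = 2
d(B) = 4*B
y*(-8 + d(4)) = 2*(-8 + 4*4) = 2*(-8 + 16) = 2*8 = 16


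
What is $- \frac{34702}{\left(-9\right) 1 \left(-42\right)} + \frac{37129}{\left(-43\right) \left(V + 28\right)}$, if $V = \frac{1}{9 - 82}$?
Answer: $- \frac{226281868}{1844829} \approx -122.66$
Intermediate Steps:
$V = - \frac{1}{73}$ ($V = \frac{1}{-73} = - \frac{1}{73} \approx -0.013699$)
$- \frac{34702}{\left(-9\right) 1 \left(-42\right)} + \frac{37129}{\left(-43\right) \left(V + 28\right)} = - \frac{34702}{\left(-9\right) 1 \left(-42\right)} + \frac{37129}{\left(-43\right) \left(- \frac{1}{73} + 28\right)} = - \frac{34702}{\left(-9\right) \left(-42\right)} + \frac{37129}{\left(-43\right) \frac{2043}{73}} = - \frac{34702}{378} + \frac{37129}{- \frac{87849}{73}} = \left(-34702\right) \frac{1}{378} + 37129 \left(- \frac{73}{87849}\right) = - \frac{17351}{189} - \frac{2710417}{87849} = - \frac{226281868}{1844829}$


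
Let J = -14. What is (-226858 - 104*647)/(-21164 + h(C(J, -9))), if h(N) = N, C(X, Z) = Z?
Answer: 294146/21173 ≈ 13.893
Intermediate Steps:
(-226858 - 104*647)/(-21164 + h(C(J, -9))) = (-226858 - 104*647)/(-21164 - 9) = (-226858 - 67288)/(-21173) = -294146*(-1/21173) = 294146/21173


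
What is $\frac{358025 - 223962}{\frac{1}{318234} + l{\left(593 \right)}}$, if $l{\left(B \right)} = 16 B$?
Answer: $\frac{42663404742}{3019404193} \approx 14.13$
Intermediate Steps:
$\frac{358025 - 223962}{\frac{1}{318234} + l{\left(593 \right)}} = \frac{358025 - 223962}{\frac{1}{318234} + 16 \cdot 593} = \frac{134063}{\frac{1}{318234} + 9488} = \frac{134063}{\frac{3019404193}{318234}} = 134063 \cdot \frac{318234}{3019404193} = \frac{42663404742}{3019404193}$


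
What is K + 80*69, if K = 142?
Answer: 5662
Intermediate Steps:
K + 80*69 = 142 + 80*69 = 142 + 5520 = 5662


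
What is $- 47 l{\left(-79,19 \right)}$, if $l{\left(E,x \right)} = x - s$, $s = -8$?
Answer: $-1269$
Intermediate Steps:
$l{\left(E,x \right)} = 8 + x$ ($l{\left(E,x \right)} = x - -8 = x + 8 = 8 + x$)
$- 47 l{\left(-79,19 \right)} = - 47 \left(8 + 19\right) = \left(-47\right) 27 = -1269$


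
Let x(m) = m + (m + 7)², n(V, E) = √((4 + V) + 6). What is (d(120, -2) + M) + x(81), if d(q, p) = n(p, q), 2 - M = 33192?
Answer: -25365 + 2*√2 ≈ -25362.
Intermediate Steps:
M = -33190 (M = 2 - 1*33192 = 2 - 33192 = -33190)
n(V, E) = √(10 + V)
d(q, p) = √(10 + p)
x(m) = m + (7 + m)²
(d(120, -2) + M) + x(81) = (√(10 - 2) - 33190) + (81 + (7 + 81)²) = (√8 - 33190) + (81 + 88²) = (2*√2 - 33190) + (81 + 7744) = (-33190 + 2*√2) + 7825 = -25365 + 2*√2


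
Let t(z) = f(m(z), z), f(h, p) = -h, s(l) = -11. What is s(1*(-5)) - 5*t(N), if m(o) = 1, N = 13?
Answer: -6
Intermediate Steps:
t(z) = -1 (t(z) = -1*1 = -1)
s(1*(-5)) - 5*t(N) = -11 - 5*(-1) = -11 + 5 = -6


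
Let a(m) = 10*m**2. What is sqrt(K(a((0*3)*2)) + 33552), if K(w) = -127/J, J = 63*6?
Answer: sqrt(532666218)/126 ≈ 183.17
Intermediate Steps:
J = 378
K(w) = -127/378
sqrt(K(a((0*3)*2)) + 33552) = sqrt(-127/378 + 33552) = sqrt(12682529/378) = sqrt(532666218)/126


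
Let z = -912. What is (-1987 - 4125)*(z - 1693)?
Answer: 15921760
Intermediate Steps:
(-1987 - 4125)*(z - 1693) = (-1987 - 4125)*(-912 - 1693) = -6112*(-2605) = 15921760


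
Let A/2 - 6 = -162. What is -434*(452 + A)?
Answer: -60760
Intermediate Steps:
A = -312 (A = 12 + 2*(-162) = 12 - 324 = -312)
-434*(452 + A) = -434*(452 - 312) = -434*140 = -60760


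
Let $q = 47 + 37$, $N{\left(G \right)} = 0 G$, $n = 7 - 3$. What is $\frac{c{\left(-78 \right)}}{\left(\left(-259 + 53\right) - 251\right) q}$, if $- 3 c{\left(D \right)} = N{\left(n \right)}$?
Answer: $0$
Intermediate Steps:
$n = 4$
$N{\left(G \right)} = 0$
$c{\left(D \right)} = 0$ ($c{\left(D \right)} = \left(- \frac{1}{3}\right) 0 = 0$)
$q = 84$
$\frac{c{\left(-78 \right)}}{\left(\left(-259 + 53\right) - 251\right) q} = \frac{0}{\left(\left(-259 + 53\right) - 251\right) 84} = \frac{0}{\left(-206 - 251\right) 84} = \frac{0}{\left(-457\right) 84} = \frac{0}{-38388} = 0 \left(- \frac{1}{38388}\right) = 0$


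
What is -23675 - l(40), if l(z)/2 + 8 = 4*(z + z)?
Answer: -24299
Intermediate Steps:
l(z) = -16 + 16*z (l(z) = -16 + 2*(4*(z + z)) = -16 + 2*(4*(2*z)) = -16 + 2*(8*z) = -16 + 16*z)
-23675 - l(40) = -23675 - (-16 + 16*40) = -23675 - (-16 + 640) = -23675 - 1*624 = -23675 - 624 = -24299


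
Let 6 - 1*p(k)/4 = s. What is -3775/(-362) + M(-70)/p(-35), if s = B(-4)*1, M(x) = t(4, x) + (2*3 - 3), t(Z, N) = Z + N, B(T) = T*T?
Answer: 86903/7240 ≈ 12.003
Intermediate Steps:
B(T) = T**2
t(Z, N) = N + Z
M(x) = 7 + x (M(x) = (x + 4) + (2*3 - 3) = (4 + x) + (6 - 3) = (4 + x) + 3 = 7 + x)
s = 16 (s = (-4)**2*1 = 16*1 = 16)
p(k) = -40 (p(k) = 24 - 4*16 = 24 - 64 = -40)
-3775/(-362) + M(-70)/p(-35) = -3775/(-362) + (7 - 70)/(-40) = -3775*(-1/362) - 63*(-1/40) = 3775/362 + 63/40 = 86903/7240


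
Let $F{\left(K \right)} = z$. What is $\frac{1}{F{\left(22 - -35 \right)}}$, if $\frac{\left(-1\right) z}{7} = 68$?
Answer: $- \frac{1}{476} \approx -0.0021008$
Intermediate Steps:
$z = -476$ ($z = \left(-7\right) 68 = -476$)
$F{\left(K \right)} = -476$
$\frac{1}{F{\left(22 - -35 \right)}} = \frac{1}{-476} = - \frac{1}{476}$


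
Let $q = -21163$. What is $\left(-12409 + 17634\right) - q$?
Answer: $26388$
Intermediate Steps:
$\left(-12409 + 17634\right) - q = \left(-12409 + 17634\right) - -21163 = 5225 + 21163 = 26388$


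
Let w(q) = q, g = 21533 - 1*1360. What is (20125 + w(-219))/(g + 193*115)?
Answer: 9953/21184 ≈ 0.46984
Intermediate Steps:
g = 20173 (g = 21533 - 1360 = 20173)
(20125 + w(-219))/(g + 193*115) = (20125 - 219)/(20173 + 193*115) = 19906/(20173 + 22195) = 19906/42368 = 19906*(1/42368) = 9953/21184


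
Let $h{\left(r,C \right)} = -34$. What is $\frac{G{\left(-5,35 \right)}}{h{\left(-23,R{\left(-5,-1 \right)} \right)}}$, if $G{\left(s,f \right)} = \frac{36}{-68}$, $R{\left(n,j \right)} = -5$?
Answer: $\frac{9}{578} \approx 0.015571$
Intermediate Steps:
$G{\left(s,f \right)} = - \frac{9}{17}$ ($G{\left(s,f \right)} = 36 \left(- \frac{1}{68}\right) = - \frac{9}{17}$)
$\frac{G{\left(-5,35 \right)}}{h{\left(-23,R{\left(-5,-1 \right)} \right)}} = - \frac{9}{17 \left(-34\right)} = \left(- \frac{9}{17}\right) \left(- \frac{1}{34}\right) = \frac{9}{578}$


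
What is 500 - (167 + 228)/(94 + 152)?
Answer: 122605/246 ≈ 498.39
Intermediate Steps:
500 - (167 + 228)/(94 + 152) = 500 - 395/246 = 122605/246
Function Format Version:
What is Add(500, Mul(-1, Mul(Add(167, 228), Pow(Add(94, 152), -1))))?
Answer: Rational(122605, 246) ≈ 498.39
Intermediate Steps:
Add(500, Mul(-1, Mul(Add(167, 228), Pow(Add(94, 152), -1)))) = Add(500, Mul(-1, Mul(395, Pow(246, -1)))) = Add(500, Mul(-1, Mul(395, Rational(1, 246)))) = Add(500, Mul(-1, Rational(395, 246))) = Add(500, Rational(-395, 246)) = Rational(122605, 246)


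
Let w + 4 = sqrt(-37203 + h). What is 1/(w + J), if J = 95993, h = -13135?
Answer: 95989/9213938459 - I*sqrt(50338)/9213938459 ≈ 1.0418e-5 - 2.435e-8*I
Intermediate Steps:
w = -4 + I*sqrt(50338) (w = -4 + sqrt(-37203 - 13135) = -4 + sqrt(-50338) = -4 + I*sqrt(50338) ≈ -4.0 + 224.36*I)
1/(w + J) = 1/((-4 + I*sqrt(50338)) + 95993) = 1/(95989 + I*sqrt(50338))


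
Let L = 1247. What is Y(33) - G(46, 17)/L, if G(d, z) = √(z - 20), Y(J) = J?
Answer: 33 - I*√3/1247 ≈ 33.0 - 0.001389*I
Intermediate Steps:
G(d, z) = √(-20 + z)
Y(33) - G(46, 17)/L = 33 - √(-20 + 17)/1247 = 33 - √(-3)/1247 = 33 - I*√3/1247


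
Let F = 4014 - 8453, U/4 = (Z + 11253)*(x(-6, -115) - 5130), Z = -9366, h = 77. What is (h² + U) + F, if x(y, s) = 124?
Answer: -37783798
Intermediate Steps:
U = -37785288 (U = 4*((-9366 + 11253)*(124 - 5130)) = 4*(1887*(-5006)) = 4*(-9446322) = -37785288)
F = -4439
(h² + U) + F = (77² - 37785288) - 4439 = (5929 - 37785288) - 4439 = -37779359 - 4439 = -37783798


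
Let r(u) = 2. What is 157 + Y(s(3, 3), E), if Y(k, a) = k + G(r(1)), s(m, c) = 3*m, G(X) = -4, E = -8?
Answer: 162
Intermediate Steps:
Y(k, a) = -4 + k (Y(k, a) = k - 4 = -4 + k)
157 + Y(s(3, 3), E) = 157 + (-4 + 3*3) = 157 + (-4 + 9) = 157 + 5 = 162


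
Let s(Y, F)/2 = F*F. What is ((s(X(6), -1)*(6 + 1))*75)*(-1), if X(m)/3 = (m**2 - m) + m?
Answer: -1050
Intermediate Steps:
X(m) = 3*m**2 (X(m) = 3*((m**2 - m) + m) = 3*m**2)
s(Y, F) = 2*F**2 (s(Y, F) = 2*(F*F) = 2*F**2)
((s(X(6), -1)*(6 + 1))*75)*(-1) = (((2*(-1)**2)*(6 + 1))*75)*(-1) = (((2*1)*7)*75)*(-1) = ((2*7)*75)*(-1) = (14*75)*(-1) = 1050*(-1) = -1050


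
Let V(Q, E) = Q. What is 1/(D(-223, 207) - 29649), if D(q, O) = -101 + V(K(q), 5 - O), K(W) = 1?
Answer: -1/29749 ≈ -3.3615e-5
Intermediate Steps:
D(q, O) = -100 (D(q, O) = -101 + 1 = -100)
1/(D(-223, 207) - 29649) = 1/(-100 - 29649) = 1/(-29749) = -1/29749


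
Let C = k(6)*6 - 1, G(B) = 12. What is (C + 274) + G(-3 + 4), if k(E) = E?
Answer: 321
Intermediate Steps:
C = 35 (C = 6*6 - 1 = 36 - 1 = 35)
(C + 274) + G(-3 + 4) = (35 + 274) + 12 = 309 + 12 = 321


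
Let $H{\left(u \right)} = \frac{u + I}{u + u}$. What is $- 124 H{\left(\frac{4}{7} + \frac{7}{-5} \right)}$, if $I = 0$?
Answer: $-62$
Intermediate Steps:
$H{\left(u \right)} = \frac{1}{2}$ ($H{\left(u \right)} = \frac{u + 0}{u + u} = \frac{u}{2 u} = u \frac{1}{2 u} = \frac{1}{2}$)
$- 124 H{\left(\frac{4}{7} + \frac{7}{-5} \right)} = \left(-124\right) \frac{1}{2} = -62$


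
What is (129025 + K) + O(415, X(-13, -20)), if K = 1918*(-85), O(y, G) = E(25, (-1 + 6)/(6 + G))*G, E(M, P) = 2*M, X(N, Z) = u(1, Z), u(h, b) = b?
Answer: -35005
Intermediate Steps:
X(N, Z) = Z
O(y, G) = 50*G (O(y, G) = (2*25)*G = 50*G)
K = -163030
(129025 + K) + O(415, X(-13, -20)) = (129025 - 163030) + 50*(-20) = -34005 - 1000 = -35005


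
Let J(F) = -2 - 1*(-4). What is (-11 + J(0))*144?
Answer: -1296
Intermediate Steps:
J(F) = 2 (J(F) = -2 + 4 = 2)
(-11 + J(0))*144 = (-11 + 2)*144 = -9*144 = -1296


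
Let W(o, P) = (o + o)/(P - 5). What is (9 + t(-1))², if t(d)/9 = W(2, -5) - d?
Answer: 5184/25 ≈ 207.36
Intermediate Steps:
W(o, P) = 2*o/(-5 + P) (W(o, P) = (2*o)/(-5 + P) = 2*o/(-5 + P))
t(d) = -18/5 - 9*d (t(d) = 9*(2*2/(-5 - 5) - d) = 9*(2*2/(-10) - d) = 9*(2*2*(-⅒) - d) = 9*(-⅖ - d) = -18/5 - 9*d)
(9 + t(-1))² = (9 + (-18/5 - 9*(-1)))² = (9 + (-18/5 + 9))² = (9 + 27/5)² = (72/5)² = 5184/25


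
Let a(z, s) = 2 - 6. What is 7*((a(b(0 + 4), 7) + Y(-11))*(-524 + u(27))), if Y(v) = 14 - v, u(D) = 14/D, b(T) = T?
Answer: -692566/9 ≈ -76952.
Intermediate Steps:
a(z, s) = -4
7*((a(b(0 + 4), 7) + Y(-11))*(-524 + u(27))) = 7*((-4 + (14 - 1*(-11)))*(-524 + 14/27)) = 7*((-4 + (14 + 11))*(-524 + 14*(1/27))) = 7*((-4 + 25)*(-524 + 14/27)) = 7*(21*(-14134/27)) = 7*(-98938/9) = -692566/9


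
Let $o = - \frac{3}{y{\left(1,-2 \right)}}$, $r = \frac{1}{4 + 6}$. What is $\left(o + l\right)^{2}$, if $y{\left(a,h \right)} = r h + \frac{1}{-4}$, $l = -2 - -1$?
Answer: $\frac{289}{9} \approx 32.111$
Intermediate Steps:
$l = -1$ ($l = -2 + 1 = -1$)
$r = \frac{1}{10} \approx 0.1$
$y{\left(a,h \right)} = - \frac{1}{4} + \frac{h}{10}$ ($y{\left(a,h \right)} = \frac{h}{10} + \frac{1}{-4} = \frac{h}{10} - \frac{1}{4} = - \frac{1}{4} + \frac{h}{10}$)
$o = \frac{20}{3}$ ($o = - \frac{3}{- \frac{1}{4} + \frac{1}{10} \left(-2\right)} = - \frac{3}{- \frac{1}{4} - \frac{1}{5}} = - \frac{3}{- \frac{9}{20}} = \left(-3\right) \left(- \frac{20}{9}\right) = \frac{20}{3} \approx 6.6667$)
$\left(o + l\right)^{2} = \left(\frac{20}{3} - 1\right)^{2} = \left(\frac{17}{3}\right)^{2} = \frac{289}{9}$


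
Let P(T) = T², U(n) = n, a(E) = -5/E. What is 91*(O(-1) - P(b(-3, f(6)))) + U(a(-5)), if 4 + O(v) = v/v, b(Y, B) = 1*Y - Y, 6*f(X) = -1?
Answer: -272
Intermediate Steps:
f(X) = -⅙ (f(X) = (⅙)*(-1) = -⅙)
b(Y, B) = 0 (b(Y, B) = Y - Y = 0)
O(v) = -3 (O(v) = -4 + v/v = -4 + 1 = -3)
91*(O(-1) - P(b(-3, f(6)))) + U(a(-5)) = 91*(-3 - 1*0²) - 5/(-5) = 91*(-3 - 1*0) - 5*(-⅕) = 91*(-3 + 0) + 1 = 91*(-3) + 1 = -273 + 1 = -272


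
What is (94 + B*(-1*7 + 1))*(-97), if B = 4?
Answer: -6790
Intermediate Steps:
(94 + B*(-1*7 + 1))*(-97) = (94 + 4*(-1*7 + 1))*(-97) = (94 + 4*(-7 + 1))*(-97) = (94 + 4*(-6))*(-97) = (94 - 24)*(-97) = 70*(-97) = -6790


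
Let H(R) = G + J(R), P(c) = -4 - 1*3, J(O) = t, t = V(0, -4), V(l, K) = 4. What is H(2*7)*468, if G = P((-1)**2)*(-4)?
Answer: 14976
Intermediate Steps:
t = 4
J(O) = 4
P(c) = -7 (P(c) = -4 - 3 = -7)
G = 28 (G = -7*(-4) = 28)
H(R) = 32 (H(R) = 28 + 4 = 32)
H(2*7)*468 = 32*468 = 14976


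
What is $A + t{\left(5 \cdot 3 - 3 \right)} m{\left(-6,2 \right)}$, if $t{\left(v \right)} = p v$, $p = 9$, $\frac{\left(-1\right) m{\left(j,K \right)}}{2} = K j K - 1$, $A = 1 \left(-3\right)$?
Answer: $5397$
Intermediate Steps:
$A = -3$
$m{\left(j,K \right)} = 2 - 2 j K^{2}$ ($m{\left(j,K \right)} = - 2 \left(K j K - 1\right) = - 2 \left(j K^{2} - 1\right) = - 2 \left(-1 + j K^{2}\right) = 2 - 2 j K^{2}$)
$t{\left(v \right)} = 9 v$
$A + t{\left(5 \cdot 3 - 3 \right)} m{\left(-6,2 \right)} = -3 + 9 \left(5 \cdot 3 - 3\right) \left(2 - - 12 \cdot 2^{2}\right) = -3 + 9 \left(15 - 3\right) \left(2 - \left(-12\right) 4\right) = -3 + 9 \cdot 12 \left(2 + 48\right) = -3 + 108 \cdot 50 = -3 + 5400 = 5397$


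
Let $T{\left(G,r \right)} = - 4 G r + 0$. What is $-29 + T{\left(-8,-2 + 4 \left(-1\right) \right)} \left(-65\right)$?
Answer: $12451$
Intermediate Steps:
$T{\left(G,r \right)} = - 4 G r$ ($T{\left(G,r \right)} = - 4 G r + 0 = - 4 G r$)
$-29 + T{\left(-8,-2 + 4 \left(-1\right) \right)} \left(-65\right) = -29 + \left(-4\right) \left(-8\right) \left(-2 + 4 \left(-1\right)\right) \left(-65\right) = -29 + \left(-4\right) \left(-8\right) \left(-2 - 4\right) \left(-65\right) = -29 + \left(-4\right) \left(-8\right) \left(-6\right) \left(-65\right) = -29 - -12480 = -29 + 12480 = 12451$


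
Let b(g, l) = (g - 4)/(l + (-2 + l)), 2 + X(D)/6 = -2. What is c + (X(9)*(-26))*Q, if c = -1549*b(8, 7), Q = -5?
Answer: -10909/3 ≈ -3636.3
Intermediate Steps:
X(D) = -24 (X(D) = -12 + 6*(-2) = -12 - 12 = -24)
b(g, l) = (-4 + g)/(-2 + 2*l)
c = -1549/3 (c = -1549*(-4 + 8)/(2*(-1 + 7)) = -1549*4/(2*6) = -1549*1/3 = -1549/3 ≈ -516.33)
c + (X(9)*(-26))*Q = -1549/3 - 24*(-26)*(-5) = -1549/3 + 624*(-5) = -1549/3 - 3120 = -10909/3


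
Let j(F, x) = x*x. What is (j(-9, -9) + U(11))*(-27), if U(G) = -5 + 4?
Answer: -2160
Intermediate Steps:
j(F, x) = x**2
U(G) = -1
(j(-9, -9) + U(11))*(-27) = ((-9)**2 - 1)*(-27) = (81 - 1)*(-27) = 80*(-27) = -2160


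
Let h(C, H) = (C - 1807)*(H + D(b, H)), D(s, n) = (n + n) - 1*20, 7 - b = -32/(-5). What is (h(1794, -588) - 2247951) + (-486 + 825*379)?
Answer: -1912570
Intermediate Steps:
b = ⅗ (b = 7 - (-32)/(-5) = 7 - (-32)*(-1)/5 = 7 - 1*32/5 = 7 - 32/5 = ⅗ ≈ 0.60000)
D(s, n) = -20 + 2*n (D(s, n) = 2*n - 20 = -20 + 2*n)
h(C, H) = (-1807 + C)*(-20 + 3*H) (h(C, H) = (C - 1807)*(H + (-20 + 2*H)) = (-1807 + C)*(-20 + 3*H))
(h(1794, -588) - 2247951) + (-486 + 825*379) = ((36140 - 5421*(-588) - 20*1794 + 3*1794*(-588)) - 2247951) + (-486 + 825*379) = ((36140 + 3187548 - 35880 - 3164616) - 2247951) + (-486 + 312675) = (23192 - 2247951) + 312189 = -2224759 + 312189 = -1912570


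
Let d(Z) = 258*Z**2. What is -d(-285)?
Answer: -20956050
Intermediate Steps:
-d(-285) = -258*(-285)**2 = -258*81225 = -1*20956050 = -20956050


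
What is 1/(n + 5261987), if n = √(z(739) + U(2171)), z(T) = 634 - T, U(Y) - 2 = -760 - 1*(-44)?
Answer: 5261987/27688507188988 - 3*I*√91/27688507188988 ≈ 1.9004e-7 - 1.0336e-12*I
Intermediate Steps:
U(Y) = -714 (U(Y) = 2 + (-760 - 1*(-44)) = 2 + (-760 + 44) = 2 - 716 = -714)
n = 3*I*√91 (n = √((634 - 1*739) - 714) = √((634 - 739) - 714) = √(-105 - 714) = √(-819) = 3*I*√91 ≈ 28.618*I)
1/(n + 5261987) = 1/(3*I*√91 + 5261987) = 1/(5261987 + 3*I*√91)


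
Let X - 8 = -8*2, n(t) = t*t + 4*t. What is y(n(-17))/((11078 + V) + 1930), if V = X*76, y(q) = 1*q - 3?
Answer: 109/6200 ≈ 0.017581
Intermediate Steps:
n(t) = t² + 4*t
X = -8 (X = 8 - 8*2 = 8 - 16 = -8)
y(q) = -3 + q (y(q) = q - 3 = -3 + q)
V = -608 (V = -8*76 = -608)
y(n(-17))/((11078 + V) + 1930) = (-3 - 17*(4 - 17))/((11078 - 608) + 1930) = (-3 - 17*(-13))/(10470 + 1930) = (-3 + 221)/12400 = 218*(1/12400) = 109/6200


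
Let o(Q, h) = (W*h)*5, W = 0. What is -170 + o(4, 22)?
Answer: -170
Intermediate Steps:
o(Q, h) = 0 (o(Q, h) = (0*h)*5 = 0*5 = 0)
-170 + o(4, 22) = -170 + 0 = -170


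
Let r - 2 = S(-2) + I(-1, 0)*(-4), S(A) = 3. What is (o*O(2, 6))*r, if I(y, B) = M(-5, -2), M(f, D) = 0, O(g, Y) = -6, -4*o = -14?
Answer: -105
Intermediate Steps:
o = 7/2 (o = -¼*(-14) = 7/2 ≈ 3.5000)
I(y, B) = 0
r = 5 (r = 2 + (3 + 0*(-4)) = 2 + (3 + 0) = 2 + 3 = 5)
(o*O(2, 6))*r = ((7/2)*(-6))*5 = -21*5 = -105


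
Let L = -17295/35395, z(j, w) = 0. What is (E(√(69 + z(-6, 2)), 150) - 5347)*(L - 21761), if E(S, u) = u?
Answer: 800595656866/7079 ≈ 1.1309e+8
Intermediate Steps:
L = -3459/7079 (L = -17295*1/35395 = -3459/7079 ≈ -0.48863)
(E(√(69 + z(-6, 2)), 150) - 5347)*(L - 21761) = (150 - 5347)*(-3459/7079 - 21761) = -5197*(-154049578/7079) = 800595656866/7079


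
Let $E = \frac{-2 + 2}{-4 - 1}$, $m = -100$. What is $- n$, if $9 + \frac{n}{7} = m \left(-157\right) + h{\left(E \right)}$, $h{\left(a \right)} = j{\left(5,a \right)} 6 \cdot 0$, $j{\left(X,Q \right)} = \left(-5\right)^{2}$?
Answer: $-109837$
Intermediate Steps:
$j{\left(X,Q \right)} = 25$
$E = 0$ ($E = \frac{0}{-5} = 0 \left(- \frac{1}{5}\right) = 0$)
$h{\left(a \right)} = 0$ ($h{\left(a \right)} = 25 \cdot 6 \cdot 0 = 150 \cdot 0 = 0$)
$n = 109837$ ($n = -63 + 7 \left(\left(-100\right) \left(-157\right) + 0\right) = -63 + 7 \left(15700 + 0\right) = -63 + 7 \cdot 15700 = -63 + 109900 = 109837$)
$- n = \left(-1\right) 109837 = -109837$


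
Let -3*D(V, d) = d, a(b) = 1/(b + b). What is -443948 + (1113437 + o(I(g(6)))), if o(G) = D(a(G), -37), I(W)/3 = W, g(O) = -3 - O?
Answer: 2008504/3 ≈ 6.6950e+5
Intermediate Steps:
I(W) = 3*W
a(b) = 1/(2*b)
D(V, d) = -d/3
o(G) = 37/3 (o(G) = -⅓*(-37) = 37/3)
-443948 + (1113437 + o(I(g(6)))) = -443948 + (1113437 + 37/3) = -443948 + 3340348/3 = 2008504/3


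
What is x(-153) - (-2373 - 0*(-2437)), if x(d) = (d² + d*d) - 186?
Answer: 49005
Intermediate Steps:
x(d) = -186 + 2*d² (x(d) = (d² + d²) - 186 = 2*d² - 186 = -186 + 2*d²)
x(-153) - (-2373 - 0*(-2437)) = (-186 + 2*(-153)²) - (-2373 - 0*(-2437)) = (-186 + 2*23409) - (-2373 - 1*0) = (-186 + 46818) - (-2373 + 0) = 46632 - 1*(-2373) = 46632 + 2373 = 49005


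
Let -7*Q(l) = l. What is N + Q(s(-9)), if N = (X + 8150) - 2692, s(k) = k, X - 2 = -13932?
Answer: -59295/7 ≈ -8470.7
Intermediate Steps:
X = -13930 (X = 2 - 13932 = -13930)
Q(l) = -l/7
N = -8472 (N = (-13930 + 8150) - 2692 = -5780 - 2692 = -8472)
N + Q(s(-9)) = -8472 - 1/7*(-9) = -8472 + 9/7 = -59295/7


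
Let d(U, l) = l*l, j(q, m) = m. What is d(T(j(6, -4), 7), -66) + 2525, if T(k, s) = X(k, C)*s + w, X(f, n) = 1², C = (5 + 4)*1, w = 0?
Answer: 6881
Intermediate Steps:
C = 9 (C = 9*1 = 9)
X(f, n) = 1
T(k, s) = s (T(k, s) = 1*s + 0 = s + 0 = s)
d(U, l) = l²
d(T(j(6, -4), 7), -66) + 2525 = (-66)² + 2525 = 4356 + 2525 = 6881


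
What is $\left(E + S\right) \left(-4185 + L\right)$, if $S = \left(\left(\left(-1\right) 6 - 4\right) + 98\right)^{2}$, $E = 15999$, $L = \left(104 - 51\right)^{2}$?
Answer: $-32670368$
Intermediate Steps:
$L = 2809$ ($L = 53^{2} = 2809$)
$S = 7744$ ($S = \left(\left(-6 - 4\right) + 98\right)^{2} = \left(-10 + 98\right)^{2} = 88^{2} = 7744$)
$\left(E + S\right) \left(-4185 + L\right) = \left(15999 + 7744\right) \left(-4185 + 2809\right) = 23743 \left(-1376\right) = -32670368$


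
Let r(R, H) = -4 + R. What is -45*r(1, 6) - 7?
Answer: 128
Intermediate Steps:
-45*r(1, 6) - 7 = -45*(-4 + 1) - 7 = -45*(-3) - 7 = 135 - 7 = 128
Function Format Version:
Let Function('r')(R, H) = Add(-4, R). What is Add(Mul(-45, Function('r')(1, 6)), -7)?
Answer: 128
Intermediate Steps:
Add(Mul(-45, Function('r')(1, 6)), -7) = Add(Mul(-45, Add(-4, 1)), -7) = Add(Mul(-45, -3), -7) = Add(135, -7) = 128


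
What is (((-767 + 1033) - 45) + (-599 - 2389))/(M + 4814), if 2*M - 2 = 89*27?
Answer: -5534/12033 ≈ -0.45990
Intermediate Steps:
M = 2405/2 (M = 1 + (89*27)/2 = 1 + (½)*2403 = 1 + 2403/2 = 2405/2 ≈ 1202.5)
(((-767 + 1033) - 45) + (-599 - 2389))/(M + 4814) = (((-767 + 1033) - 45) + (-599 - 2389))/(2405/2 + 4814) = ((266 - 45) - 2988)/(12033/2) = (221 - 2988)*(2/12033) = -2767*2/12033 = -5534/12033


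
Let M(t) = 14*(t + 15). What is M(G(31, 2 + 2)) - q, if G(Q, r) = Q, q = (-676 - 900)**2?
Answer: -2483132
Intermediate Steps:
q = 2483776 (q = (-1576)**2 = 2483776)
M(t) = 210 + 14*t (M(t) = 14*(15 + t) = 210 + 14*t)
M(G(31, 2 + 2)) - q = (210 + 14*31) - 1*2483776 = (210 + 434) - 2483776 = 644 - 2483776 = -2483132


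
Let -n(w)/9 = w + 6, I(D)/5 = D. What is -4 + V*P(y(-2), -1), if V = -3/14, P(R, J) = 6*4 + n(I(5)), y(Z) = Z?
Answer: 709/14 ≈ 50.643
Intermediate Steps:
I(D) = 5*D
n(w) = -54 - 9*w (n(w) = -9*(w + 6) = -9*(6 + w) = -54 - 9*w)
P(R, J) = -255 (P(R, J) = 6*4 + (-54 - 45*5) = 24 + (-54 - 9*25) = 24 + (-54 - 225) = 24 - 279 = -255)
V = -3/14 (V = -3*1/14 = -3/14 ≈ -0.21429)
-4 + V*P(y(-2), -1) = -4 - 3/14*(-255) = -4 + 765/14 = 709/14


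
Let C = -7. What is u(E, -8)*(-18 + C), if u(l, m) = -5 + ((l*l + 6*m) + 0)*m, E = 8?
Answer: 3325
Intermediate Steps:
u(l, m) = -5 + m*(l² + 6*m) (u(l, m) = -5 + ((l² + 6*m) + 0)*m = -5 + (l² + 6*m)*m = -5 + m*(l² + 6*m))
u(E, -8)*(-18 + C) = (-5 + 6*(-8)² - 8*8²)*(-18 - 7) = (-5 + 6*64 - 8*64)*(-25) = (-5 + 384 - 512)*(-25) = -133*(-25) = 3325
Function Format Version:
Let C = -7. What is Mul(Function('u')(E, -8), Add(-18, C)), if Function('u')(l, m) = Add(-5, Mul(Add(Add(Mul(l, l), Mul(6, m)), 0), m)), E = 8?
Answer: 3325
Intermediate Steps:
Function('u')(l, m) = Add(-5, Mul(m, Add(Pow(l, 2), Mul(6, m)))) (Function('u')(l, m) = Add(-5, Mul(Add(Add(Pow(l, 2), Mul(6, m)), 0), m)) = Add(-5, Mul(Add(Pow(l, 2), Mul(6, m)), m)) = Add(-5, Mul(m, Add(Pow(l, 2), Mul(6, m)))))
Mul(Function('u')(E, -8), Add(-18, C)) = Mul(Add(-5, Mul(6, Pow(-8, 2)), Mul(-8, Pow(8, 2))), Add(-18, -7)) = Mul(Add(-5, Mul(6, 64), Mul(-8, 64)), -25) = Mul(Add(-5, 384, -512), -25) = Mul(-133, -25) = 3325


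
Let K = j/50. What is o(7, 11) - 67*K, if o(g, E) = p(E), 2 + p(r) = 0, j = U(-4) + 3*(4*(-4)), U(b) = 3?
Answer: 583/10 ≈ 58.300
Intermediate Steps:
j = -45 (j = 3 + 3*(4*(-4)) = 3 + 3*(-16) = 3 - 48 = -45)
p(r) = -2 (p(r) = -2 + 0 = -2)
o(g, E) = -2
K = -9/10 (K = -45/50 = -45*1/50 = -9/10 ≈ -0.90000)
o(7, 11) - 67*K = -2 - 67*(-9/10) = -2 + 603/10 = 583/10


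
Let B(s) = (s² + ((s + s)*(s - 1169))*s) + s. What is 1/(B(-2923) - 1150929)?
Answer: -1/69916124859 ≈ -1.4303e-11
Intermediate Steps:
B(s) = s + s² + 2*s²*(-1169 + s) (B(s) = (s² + ((2*s)*(-1169 + s))*s) + s = (s² + (2*s*(-1169 + s))*s) + s = (s² + 2*s²*(-1169 + s)) + s = s + s² + 2*s²*(-1169 + s))
1/(B(-2923) - 1150929) = 1/(-2923*(1 - 2337*(-2923) + 2*(-2923)²) - 1150929) = 1/(-2923*(1 + 6831051 + 2*8543929) - 1150929) = 1/(-2923*(1 + 6831051 + 17087858) - 1150929) = 1/(-2923*23918910 - 1150929) = 1/(-69914973930 - 1150929) = 1/(-69916124859) = -1/69916124859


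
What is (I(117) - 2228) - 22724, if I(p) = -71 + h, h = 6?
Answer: -25017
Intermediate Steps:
I(p) = -65 (I(p) = -71 + 6 = -65)
(I(117) - 2228) - 22724 = (-65 - 2228) - 22724 = -2293 - 22724 = -25017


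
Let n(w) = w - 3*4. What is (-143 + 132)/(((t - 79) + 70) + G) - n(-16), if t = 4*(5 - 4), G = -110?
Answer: 3231/115 ≈ 28.096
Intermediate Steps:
t = 4 (t = 4*1 = 4)
n(w) = -12 + w (n(w) = w - 12 = -12 + w)
(-143 + 132)/(((t - 79) + 70) + G) - n(-16) = (-143 + 132)/(((4 - 79) + 70) - 110) - (-12 - 16) = -11/((-75 + 70) - 110) - 1*(-28) = -11/(-5 - 110) + 28 = -11/(-115) + 28 = -11*(-1/115) + 28 = 11/115 + 28 = 3231/115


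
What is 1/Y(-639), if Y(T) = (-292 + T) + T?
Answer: -1/1570 ≈ -0.00063694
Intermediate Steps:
Y(T) = -292 + 2*T
1/Y(-639) = 1/(-292 + 2*(-639)) = 1/(-292 - 1278) = 1/(-1570) = -1/1570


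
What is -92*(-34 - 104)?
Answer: 12696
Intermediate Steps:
-92*(-34 - 104) = -92*(-138) = 12696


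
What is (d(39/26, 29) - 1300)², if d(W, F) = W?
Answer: 6744409/4 ≈ 1.6861e+6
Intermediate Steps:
(d(39/26, 29) - 1300)² = (39/26 - 1300)² = (39*(1/26) - 1300)² = (3/2 - 1300)² = (-2597/2)² = 6744409/4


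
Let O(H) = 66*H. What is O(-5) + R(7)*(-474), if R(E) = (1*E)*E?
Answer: -23556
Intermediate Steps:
R(E) = E² (R(E) = E*E = E²)
O(-5) + R(7)*(-474) = 66*(-5) + 7²*(-474) = -330 + 49*(-474) = -330 - 23226 = -23556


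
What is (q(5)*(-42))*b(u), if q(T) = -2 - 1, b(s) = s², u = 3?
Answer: 1134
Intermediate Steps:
q(T) = -3
(q(5)*(-42))*b(u) = -3*(-42)*3² = 126*9 = 1134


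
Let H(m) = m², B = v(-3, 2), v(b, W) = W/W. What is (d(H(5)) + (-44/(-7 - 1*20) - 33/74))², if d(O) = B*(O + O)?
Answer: 10458130225/3992004 ≈ 2619.8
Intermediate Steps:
v(b, W) = 1
B = 1
d(O) = 2*O (d(O) = 1*(O + O) = 1*(2*O) = 2*O)
(d(H(5)) + (-44/(-7 - 1*20) - 33/74))² = (2*5² + (-44/(-7 - 1*20) - 33/74))² = (2*25 + (-44/(-7 - 20) - 33*1/74))² = (50 + (-44/(-27) - 33/74))² = (50 + (-44*(-1/27) - 33/74))² = (50 + (44/27 - 33/74))² = (50 + 2365/1998)² = (102265/1998)² = 10458130225/3992004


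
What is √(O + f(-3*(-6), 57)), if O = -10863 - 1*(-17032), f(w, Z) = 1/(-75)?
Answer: √1388022/15 ≈ 78.543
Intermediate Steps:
f(w, Z) = -1/75
O = 6169 (O = -10863 + 17032 = 6169)
√(O + f(-3*(-6), 57)) = √(6169 - 1/75) = √(462674/75) = √1388022/15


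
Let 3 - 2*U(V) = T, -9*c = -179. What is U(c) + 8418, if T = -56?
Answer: 16895/2 ≈ 8447.5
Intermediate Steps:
c = 179/9 (c = -1/9*(-179) = 179/9 ≈ 19.889)
U(V) = 59/2 (U(V) = 3/2 - 1/2*(-56) = 3/2 + 28 = 59/2)
U(c) + 8418 = 59/2 + 8418 = 16895/2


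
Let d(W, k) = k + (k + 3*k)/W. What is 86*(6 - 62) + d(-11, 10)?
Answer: -52906/11 ≈ -4809.6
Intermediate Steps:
d(W, k) = k + 4*k/W (d(W, k) = k + (4*k)/W = k + 4*k/W)
86*(6 - 62) + d(-11, 10) = 86*(6 - 62) + 10*(4 - 11)/(-11) = 86*(-56) + 10*(-1/11)*(-7) = -4816 + 70/11 = -52906/11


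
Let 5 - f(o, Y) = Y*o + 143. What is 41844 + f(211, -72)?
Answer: 56898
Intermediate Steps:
f(o, Y) = -138 - Y*o (f(o, Y) = 5 - (Y*o + 143) = 5 - (143 + Y*o) = 5 + (-143 - Y*o) = -138 - Y*o)
41844 + f(211, -72) = 41844 + (-138 - 1*(-72)*211) = 41844 + (-138 + 15192) = 41844 + 15054 = 56898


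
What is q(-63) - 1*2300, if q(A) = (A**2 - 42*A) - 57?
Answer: 4258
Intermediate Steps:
q(A) = -57 + A**2 - 42*A
q(-63) - 1*2300 = (-57 + (-63)**2 - 42*(-63)) - 1*2300 = (-57 + 3969 + 2646) - 2300 = 6558 - 2300 = 4258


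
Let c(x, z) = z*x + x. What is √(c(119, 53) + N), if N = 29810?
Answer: 2*√9059 ≈ 190.36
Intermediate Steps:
c(x, z) = x + x*z (c(x, z) = x*z + x = x + x*z)
√(c(119, 53) + N) = √(119*(1 + 53) + 29810) = √(119*54 + 29810) = √(6426 + 29810) = √36236 = 2*√9059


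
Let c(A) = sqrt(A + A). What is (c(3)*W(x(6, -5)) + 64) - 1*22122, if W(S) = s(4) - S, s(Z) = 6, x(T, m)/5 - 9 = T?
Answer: -22058 - 69*sqrt(6) ≈ -22227.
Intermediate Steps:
x(T, m) = 45 + 5*T
c(A) = sqrt(2)*sqrt(A) (c(A) = sqrt(2*A) = sqrt(2)*sqrt(A))
W(S) = 6 - S
(c(3)*W(x(6, -5)) + 64) - 1*22122 = ((sqrt(2)*sqrt(3))*(6 - (45 + 5*6)) + 64) - 1*22122 = (sqrt(6)*(6 - (45 + 30)) + 64) - 22122 = (sqrt(6)*(6 - 1*75) + 64) - 22122 = (sqrt(6)*(6 - 75) + 64) - 22122 = (sqrt(6)*(-69) + 64) - 22122 = (-69*sqrt(6) + 64) - 22122 = (64 - 69*sqrt(6)) - 22122 = -22058 - 69*sqrt(6)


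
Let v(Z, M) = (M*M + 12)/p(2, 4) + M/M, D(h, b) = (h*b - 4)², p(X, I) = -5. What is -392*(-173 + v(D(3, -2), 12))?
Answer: 398272/5 ≈ 79654.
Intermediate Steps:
D(h, b) = (-4 + b*h)² (D(h, b) = (b*h - 4)² = (-4 + b*h)²)
v(Z, M) = -7/5 - M²/5 (v(Z, M) = (M*M + 12)/(-5) + M/M = (M² + 12)*(-⅕) + 1 = (12 + M²)*(-⅕) + 1 = (-12/5 - M²/5) + 1 = -7/5 - M²/5)
-392*(-173 + v(D(3, -2), 12)) = -392*(-173 + (-7/5 - ⅕*12²)) = -392*(-173 + (-7/5 - ⅕*144)) = -392*(-173 + (-7/5 - 144/5)) = -392*(-173 - 151/5) = -392*(-1016/5) = 398272/5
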